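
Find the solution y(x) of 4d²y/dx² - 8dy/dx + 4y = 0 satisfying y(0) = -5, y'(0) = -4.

y = -5*exp(x) + x*exp(x)

Divide through by 4: y'' - 2y' + y = 0.
Characteristic equation r² - 2r + 1 = 0 has discriminant (-2)² - 4·(1) = 0, so r = 1 is a repeated root.
Hence y_h = (C1 + C2*x)*exp(x).
Apply the initial conditions: y(0) = C1 = -5 and y'(0) = C1 + C2 = -4. Solving gives C1 = -5, C2 = 1.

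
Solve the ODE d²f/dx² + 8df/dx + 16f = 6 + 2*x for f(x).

f = 5/16 + x/8 + C1*exp(-4*x) + C2*x*exp(-4*x)

Characteristic equation r² + 8r + 16 = 0 has discriminant (8)² - 4·(16) = 0, so r = -4 is a repeated root.
Hence f_h = (C1 + C2*x)*exp(-4*x).
For the particular solution try f_p = A0 + A1*x. Substituting and matching coefficients of each power of x gives A0 = 5/16, A1 = 1/8, so f_p = 5/16 + x/8.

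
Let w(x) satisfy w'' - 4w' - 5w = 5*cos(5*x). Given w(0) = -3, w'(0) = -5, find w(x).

w = -85*exp(-x)/52 - 5*exp(5*x)/4 - 3*cos(5*x)/26 - sin(5*x)/13

Characteristic equation r² - 4r - 5 = 0 factors as (r + 1)(r - 5) = 0, so r = -1, 5.
Hence w_h = C1*exp(-x) + C2*exp(5*x).
Try w_p = A*cos(5*x) + B*sin(5*x). Substituting and equating the coefficients of cos(5x) and sin(5x) gives A = -3/26, B = -1/13, so w_p = -3*cos(5*x)/26 - sin(5*x)/13.
General solution: w = -3*cos(5*x)/26 - sin(5*x)/13 + C1*exp(-x) + C2*exp(5*x).
Apply the initial conditions: w(0) = -3/26 + C1 + C2 = -3 and w'(0) = -5/13 - C1 + 5*C2 = -5. Solving gives C1 = -85/52, C2 = -5/4.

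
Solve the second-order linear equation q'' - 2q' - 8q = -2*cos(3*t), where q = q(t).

q = 12*sin(3*t)/325 + 34*cos(3*t)/325 + C1*exp(4*t) + C2*exp(-2*t)

Characteristic equation r² - 2r - 8 = 0 factors as (r - 4)(r + 2) = 0, so r = 4, -2.
Hence q_h = C1*exp(4*t) + C2*exp(-2*t).
Try q_p = A*cos(3*t) + B*sin(3*t). Substituting and equating the coefficients of cos(3t) and sin(3t) gives A = 34/325, B = 12/325, so q_p = 12*sin(3*t)/325 + 34*cos(3*t)/325.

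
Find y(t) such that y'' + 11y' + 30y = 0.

Characteristic equation r² + 11r + 30 = 0 factors as (r + 6)(r + 5) = 0, so r = -6, -5.
Hence y_h = C1*exp(-6*t) + C2*exp(-5*t).

y = C1*exp(-6*t) + C2*exp(-5*t)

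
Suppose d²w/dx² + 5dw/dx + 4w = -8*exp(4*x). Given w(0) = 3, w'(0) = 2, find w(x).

w = -2*exp(-4*x) - exp(4*x)/5 + 26*exp(-x)/5

Characteristic equation r² + 5r + 4 = 0 factors as (r + 1)(r + 4) = 0, so r = -1, -4.
Hence w_h = C1*exp(-x) + C2*exp(-4*x).
Try w_p = A*exp(4*x). Substituting into the equation and dividing by exp(4*x) gives A = -1/5, so w_p = -exp(4*x)/5.
General solution: w = -exp(4*x)/5 + C1*exp(-x) + C2*exp(-4*x).
Apply the initial conditions: w(0) = -1/5 + C1 + C2 = 3 and w'(0) = -4/5 - C1 - 4*C2 = 2. Solving gives C1 = 26/5, C2 = -2.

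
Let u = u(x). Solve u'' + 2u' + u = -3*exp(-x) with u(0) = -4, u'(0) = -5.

u = -4*exp(-x) - 9*x*exp(-x) - 3*x**2*exp(-x)/2

Characteristic equation r² + 2r + 1 = 0 has discriminant (2)² - 4·(1) = 0, so r = -1 is a repeated root.
Hence u_h = (C1 + C2*x)*exp(-x).
Since exp(-x) solves the homogeneous equation (r = -1 is a root of multiplicity 2), multiply the trial by x^2. Try u_p = A*x^2*exp(-x). Substituting into the equation and dividing by exp(-x) gives A = -3/2, so u_p = -3*x^2*exp(-x)/2.
General solution: u = C1*exp(-x) - 3*x^2*exp(-x)/2 + C2*x*exp(-x).
Apply the initial conditions: u(0) = C1 = -4 and u'(0) = C2 - C1 = -5. Solving gives C1 = -4, C2 = -9.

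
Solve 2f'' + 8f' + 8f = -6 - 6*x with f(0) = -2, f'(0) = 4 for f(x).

f = -2*exp(-2*x) - 3*x/4 + 3*x*exp(-2*x)/4

Divide through by 2: f'' + 4f' + 4f = -3 - 3*x.
Characteristic equation r² + 4r + 4 = 0 has discriminant (4)² - 4·(4) = 0, so r = -2 is a repeated root.
Hence f_h = (C1 + C2*x)*exp(-2*x).
For the particular solution try f_p = A0 + A1*x. Substituting and matching coefficients of each power of x gives A0 = 0, A1 = -3/4, so f_p = -3*x/4.
General solution: f = -3*x/4 + C1*exp(-2*x) + C2*x*exp(-2*x).
Apply the initial conditions: f(0) = C1 = -2 and f'(0) = -3/4 + C2 - 2*C1 = 4. Solving gives C1 = -2, C2 = 3/4.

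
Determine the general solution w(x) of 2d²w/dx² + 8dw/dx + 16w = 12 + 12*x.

w = 3/8 + 3*x/4 + C1*cos(2*x)*exp(-2*x) + C2*exp(-2*x)*sin(2*x)

Divide through by 2: w'' + 4w' + 8w = 6 + 6*x.
Characteristic equation r² + 4r + 8 = 0 has discriminant (4)² - 4·(8) = -16 < 0, so r = -2 ± 2i.
Hence w_h = C1*cos(2*x)*exp(-2*x) + C2*exp(-2*x)*sin(2*x).
For the particular solution try w_p = A0 + A1*x. Substituting and matching coefficients of each power of x gives A0 = 3/8, A1 = 3/4, so w_p = 3/8 + 3*x/4.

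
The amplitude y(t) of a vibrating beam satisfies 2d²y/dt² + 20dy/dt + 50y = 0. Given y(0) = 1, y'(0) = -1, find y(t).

Divide through by 2: y'' + 10y' + 25y = 0.
Characteristic equation r² + 10r + 25 = 0 has discriminant (10)² - 4·(25) = 0, so r = -5 is a repeated root.
Hence y_h = (C1 + C2*t)*exp(-5*t).
Apply the initial conditions: y(0) = C1 = 1 and y'(0) = C2 - 5*C1 = -1. Solving gives C1 = 1, C2 = 4.

y = 4*t*exp(-5*t) + exp(-5*t)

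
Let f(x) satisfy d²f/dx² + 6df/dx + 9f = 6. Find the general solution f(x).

Characteristic equation r² + 6r + 9 = 0 has discriminant (6)² - 4·(9) = 0, so r = -3 is a repeated root.
Hence f_h = (C1 + C2*x)*exp(-3*x).
For the particular solution try f_p = A0. Substituting and matching coefficients of each power of x gives A0 = 2/3, so f_p = 2/3.

f = 2/3 + C1*exp(-3*x) + C2*x*exp(-3*x)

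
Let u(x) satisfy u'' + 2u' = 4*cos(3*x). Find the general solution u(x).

u = C2 - 4*cos(3*x)/13 + 8*sin(3*x)/39 + C1*exp(-2*x)

Characteristic equation r² + 2r = 0 factors as (r + 2)r = 0, so r = -2, 0.
Hence u_h = C1*exp(-2*x) + C2.
Try u_p = A*cos(3*x) + B*sin(3*x). Substituting and equating the coefficients of cos(3x) and sin(3x) gives A = -4/13, B = 8/39, so u_p = -4*cos(3*x)/13 + 8*sin(3*x)/39.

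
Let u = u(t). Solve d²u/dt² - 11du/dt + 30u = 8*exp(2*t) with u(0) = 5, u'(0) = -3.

Characteristic equation r² - 11r + 30 = 0 factors as (r - 5)(r - 6) = 0, so r = 5, 6.
Hence u_h = C1*exp(5*t) + C2*exp(6*t).
Try u_p = A*exp(2*t). Substituting into the equation and dividing by exp(2*t) gives A = 2/3, so u_p = 2*exp(2*t)/3.
General solution: u = 2*exp(2*t)/3 + C1*exp(5*t) + C2*exp(6*t).
Apply the initial conditions: u(0) = 2/3 + C1 + C2 = 5 and u'(0) = 4/3 + 5*C1 + 6*C2 = -3. Solving gives C1 = 91/3, C2 = -26.

u = -26*exp(6*t) + 2*exp(2*t)/3 + 91*exp(5*t)/3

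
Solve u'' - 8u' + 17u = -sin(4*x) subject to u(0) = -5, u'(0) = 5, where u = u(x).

Characteristic equation r² - 8r + 17 = 0 has discriminant (-8)² - 4·(17) = -4 < 0, so r = 4 ± i.
Hence u_h = C1*cos(x)*exp(4*x) + C2*exp(4*x)*sin(x).
Try u_p = A*cos(4*x) + B*sin(4*x). Substituting and equating the coefficients of cos(4x) and sin(4x) gives A = -32/1025, B = -1/1025, so u_p = -32*cos(4*x)/1025 - sin(4*x)/1025.
General solution: u = -32*cos(4*x)/1025 - sin(4*x)/1025 + C1*cos(x)*exp(4*x) + C2*exp(4*x)*sin(x).
Apply the initial conditions: u(0) = -32/1025 + C1 = -5 and u'(0) = -4/1025 + C2 + 4*C1 = 5. Solving gives C1 = -5093/1025, C2 = 25501/1025.

u = -32*cos(4*x)/1025 - sin(4*x)/1025 - 5093*cos(x)*exp(4*x)/1025 + 25501*exp(4*x)*sin(x)/1025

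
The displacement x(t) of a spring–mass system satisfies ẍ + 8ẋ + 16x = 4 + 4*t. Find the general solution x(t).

Characteristic equation r² + 8r + 16 = 0 has discriminant (8)² - 4·(16) = 0, so r = -4 is a repeated root.
Hence x_h = (C1 + C2*t)*exp(-4*t).
For the particular solution try x_p = A0 + A1*t. Substituting and matching coefficients of each power of t gives A0 = 1/8, A1 = 1/4, so x_p = 1/8 + t/4.

x = 1/8 + t/4 + C1*exp(-4*t) + C2*t*exp(-4*t)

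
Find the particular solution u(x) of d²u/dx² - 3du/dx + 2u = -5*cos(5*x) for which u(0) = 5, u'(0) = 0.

Characteristic equation r² - 3r + 2 = 0 factors as (r - 1)(r - 2) = 0, so r = 1, 2.
Hence u_h = C1*exp(x) + C2*exp(2*x).
Try u_p = A*cos(5*x) + B*sin(5*x). Substituting and equating the coefficients of cos(5x) and sin(5x) gives A = 115/754, B = 75/754, so u_p = 75*sin(5*x)/754 + 115*cos(5*x)/754.
General solution: u = 75*sin(5*x)/754 + 115*cos(5*x)/754 + C1*exp(x) + C2*exp(2*x).
Apply the initial conditions: u(0) = 115/754 + C1 + C2 = 5 and u'(0) = 375/754 + C1 + 2*C2 = 0. Solving gives C1 = 265/26, C2 = -155/29.

u = -155*exp(2*x)/29 + 75*sin(5*x)/754 + 115*cos(5*x)/754 + 265*exp(x)/26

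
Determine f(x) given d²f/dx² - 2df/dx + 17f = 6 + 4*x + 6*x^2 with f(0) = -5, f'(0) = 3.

Characteristic equation r² - 2r + 17 = 0 has discriminant (-2)² - 4·(17) = -64 < 0, so r = 1 ± 4i.
Hence f_h = C1*cos(4*x)*exp(x) + C2*exp(x)*sin(4*x).
For the particular solution try f_p = A0 + A1*x + A2*x^2. Substituting and matching coefficients of each power of x gives A0 = 1714/4913, A1 = 92/289, A2 = 6/17, so f_p = 1714/4913 + 6*x^2/17 + 92*x/289.
General solution: f = 1714/4913 + 6*x^2/17 + 92*x/289 + C1*cos(4*x)*exp(x) + C2*exp(x)*sin(4*x).
Apply the initial conditions: f(0) = 1714/4913 + C1 = -5 and f'(0) = 92/289 + C1 + 4*C2 = 3. Solving gives C1 = -26279/4913, C2 = 19727/9826.

f = 1714/4913 + 6*x**2/17 + 92*x/289 - 26279*cos(4*x)*exp(x)/4913 + 19727*exp(x)*sin(4*x)/9826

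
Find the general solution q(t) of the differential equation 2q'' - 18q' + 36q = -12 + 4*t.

q = -5/18 + t/9 + C1*exp(3*t) + C2*exp(6*t)

Divide through by 2: q'' - 9q' + 18q = -6 + 2*t.
Characteristic equation r² - 9r + 18 = 0 factors as (r - 3)(r - 6) = 0, so r = 3, 6.
Hence q_h = C1*exp(3*t) + C2*exp(6*t).
For the particular solution try q_p = A0 + A1*t. Substituting and matching coefficients of each power of t gives A0 = -5/18, A1 = 1/9, so q_p = -5/18 + t/9.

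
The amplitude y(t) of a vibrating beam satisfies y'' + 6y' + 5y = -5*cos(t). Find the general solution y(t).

Characteristic equation r² + 6r + 5 = 0 factors as (r + 1)(r + 5) = 0, so r = -1, -5.
Hence y_h = C1*exp(-t) + C2*exp(-5*t).
Try y_p = A*cos(t) + B*sin(t). Substituting and equating the coefficients of cos(t) and sin(t) gives A = -5/13, B = -15/26, so y_p = -15*sin(t)/26 - 5*cos(t)/13.

y = -15*sin(t)/26 - 5*cos(t)/13 + C1*exp(-t) + C2*exp(-5*t)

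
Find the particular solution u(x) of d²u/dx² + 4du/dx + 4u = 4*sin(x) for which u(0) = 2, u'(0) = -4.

u = -16*cos(x)/25 + 12*sin(x)/25 + 66*exp(-2*x)/25 + 4*x*exp(-2*x)/5

Characteristic equation r² + 4r + 4 = 0 has discriminant (4)² - 4·(4) = 0, so r = -2 is a repeated root.
Hence u_h = (C1 + C2*x)*exp(-2*x).
Try u_p = A*cos(x) + B*sin(x). Substituting and equating the coefficients of cos(x) and sin(x) gives A = -16/25, B = 12/25, so u_p = -16*cos(x)/25 + 12*sin(x)/25.
General solution: u = -16*cos(x)/25 + 12*sin(x)/25 + C1*exp(-2*x) + C2*x*exp(-2*x).
Apply the initial conditions: u(0) = -16/25 + C1 = 2 and u'(0) = 12/25 + C2 - 2*C1 = -4. Solving gives C1 = 66/25, C2 = 4/5.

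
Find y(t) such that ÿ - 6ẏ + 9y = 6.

y = 2/3 + C1*exp(3*t) + C2*t*exp(3*t)

Characteristic equation r² - 6r + 9 = 0 has discriminant (-6)² - 4·(9) = 0, so r = 3 is a repeated root.
Hence y_h = (C1 + C2*t)*exp(3*t).
For the particular solution try y_p = A0. Substituting and matching coefficients of each power of t gives A0 = 2/3, so y_p = 2/3.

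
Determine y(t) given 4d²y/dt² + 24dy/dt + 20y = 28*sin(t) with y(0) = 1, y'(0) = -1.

y = -21*cos(t)/26 - 7*exp(-5*t)/104 + 7*sin(t)/13 + 15*exp(-t)/8

Divide through by 4: y'' + 6y' + 5y = 7*sin(t).
Characteristic equation r² + 6r + 5 = 0 factors as (r + 5)(r + 1) = 0, so r = -5, -1.
Hence y_h = C1*exp(-5*t) + C2*exp(-t).
Try y_p = A*cos(t) + B*sin(t). Substituting and equating the coefficients of cos(t) and sin(t) gives A = -21/26, B = 7/13, so y_p = -21*cos(t)/26 + 7*sin(t)/13.
General solution: y = -21*cos(t)/26 + 7*sin(t)/13 + C1*exp(-5*t) + C2*exp(-t).
Apply the initial conditions: y(0) = -21/26 + C1 + C2 = 1 and y'(0) = 7/13 - C2 - 5*C1 = -1. Solving gives C1 = -7/104, C2 = 15/8.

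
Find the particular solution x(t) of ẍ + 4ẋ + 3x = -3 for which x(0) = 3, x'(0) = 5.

Characteristic equation r² + 4r + 3 = 0 factors as (r + 3)(r + 1) = 0, so r = -3, -1.
Hence x_h = C1*exp(-3*t) + C2*exp(-t).
For the particular solution try x_p = A0. Substituting and matching coefficients of each power of t gives A0 = -1, so x_p = -1.
General solution: x = -1 + C1*exp(-3*t) + C2*exp(-t).
Apply the initial conditions: x(0) = -1 + C1 + C2 = 3 and x'(0) = -C2 - 3*C1 = 5. Solving gives C1 = -9/2, C2 = 17/2.

x = -1 - 9*exp(-3*t)/2 + 17*exp(-t)/2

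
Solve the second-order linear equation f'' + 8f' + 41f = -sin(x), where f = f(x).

f = -5*sin(x)/208 + cos(x)/208 + C1*cos(5*x)*exp(-4*x) + C2*exp(-4*x)*sin(5*x)

Characteristic equation r² + 8r + 41 = 0 has discriminant (8)² - 4·(41) = -100 < 0, so r = -4 ± 5i.
Hence f_h = C1*cos(5*x)*exp(-4*x) + C2*exp(-4*x)*sin(5*x).
Try f_p = A*cos(x) + B*sin(x). Substituting and equating the coefficients of cos(x) and sin(x) gives A = 1/208, B = -5/208, so f_p = -5*sin(x)/208 + cos(x)/208.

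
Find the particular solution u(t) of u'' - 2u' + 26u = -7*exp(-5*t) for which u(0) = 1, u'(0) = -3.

Characteristic equation r² - 2r + 26 = 0 has discriminant (-2)² - 4·(26) = -100 < 0, so r = 1 ± 5i.
Hence u_h = C1*cos(5*t)*exp(t) + C2*exp(t)*sin(5*t).
Try u_p = A*exp(-5*t). Substituting into the equation and dividing by exp(-5*t) gives A = -7/61, so u_p = -7*exp(-5*t)/61.
General solution: u = -7*exp(-5*t)/61 + C1*cos(5*t)*exp(t) + C2*exp(t)*sin(5*t).
Apply the initial conditions: u(0) = -7/61 + C1 = 1 and u'(0) = 35/61 + C1 + 5*C2 = -3. Solving gives C1 = 68/61, C2 = -286/305.

u = -7*exp(-5*t)/61 - 286*exp(t)*sin(5*t)/305 + 68*cos(5*t)*exp(t)/61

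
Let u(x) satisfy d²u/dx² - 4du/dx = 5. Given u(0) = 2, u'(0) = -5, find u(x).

Characteristic equation r² - 4r = 0 factors as (r - 4)r = 0, so r = 4, 0.
Hence u_h = C1*exp(4*x) + C2.
Since 0 is a characteristic root (multiplicity 1), multiply the polynomial trial by x: try u_p = A0*x. Substituting and matching coefficients of each power of x gives A0 = -5/4, so u_p = -5*x/4.
General solution: u = C2 - 5*x/4 + C1*exp(4*x).
Apply the initial conditions: u(0) = C1 + C2 = 2 and u'(0) = -5/4 + 4*C1 = -5. Solving gives C1 = -15/16, C2 = 47/16.

u = 47/16 - 15*exp(4*x)/16 - 5*x/4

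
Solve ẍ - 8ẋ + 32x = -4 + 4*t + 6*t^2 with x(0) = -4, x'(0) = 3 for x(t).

x = -21/256 + 3*t**2/16 + 7*t/32 - 1003*cos(4*t)*exp(4*t)/256 + 1181*exp(4*t)*sin(4*t)/256

Characteristic equation r² - 8r + 32 = 0 has discriminant (-8)² - 4·(32) = -64 < 0, so r = 4 ± 4i.
Hence x_h = C1*cos(4*t)*exp(4*t) + C2*exp(4*t)*sin(4*t).
For the particular solution try x_p = A0 + A1*t + A2*t^2. Substituting and matching coefficients of each power of t gives A0 = -21/256, A1 = 7/32, A2 = 3/16, so x_p = -21/256 + 3*t^2/16 + 7*t/32.
General solution: x = -21/256 + 3*t^2/16 + 7*t/32 + C1*cos(4*t)*exp(4*t) + C2*exp(4*t)*sin(4*t).
Apply the initial conditions: x(0) = -21/256 + C1 = -4 and x'(0) = 7/32 + 4*C1 + 4*C2 = 3. Solving gives C1 = -1003/256, C2 = 1181/256.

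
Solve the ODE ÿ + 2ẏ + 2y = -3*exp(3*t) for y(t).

y = -3*exp(3*t)/17 + C1*cos(t)*exp(-t) + C2*exp(-t)*sin(t)

Characteristic equation r² + 2r + 2 = 0 has discriminant (2)² - 4·(2) = -4 < 0, so r = -1 ± i.
Hence y_h = C1*cos(t)*exp(-t) + C2*exp(-t)*sin(t).
Try y_p = A*exp(3*t). Substituting into the equation and dividing by exp(3*t) gives A = -3/17, so y_p = -3*exp(3*t)/17.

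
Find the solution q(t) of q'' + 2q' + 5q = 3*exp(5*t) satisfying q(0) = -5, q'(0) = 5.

q = 3*exp(5*t)/40 - 203*cos(2*t)*exp(-t)/40 - 9*exp(-t)*sin(2*t)/40

Characteristic equation r² + 2r + 5 = 0 has discriminant (2)² - 4·(5) = -16 < 0, so r = -1 ± 2i.
Hence q_h = C1*cos(2*t)*exp(-t) + C2*exp(-t)*sin(2*t).
Try q_p = A*exp(5*t). Substituting into the equation and dividing by exp(5*t) gives A = 3/40, so q_p = 3*exp(5*t)/40.
General solution: q = 3*exp(5*t)/40 + C1*cos(2*t)*exp(-t) + C2*exp(-t)*sin(2*t).
Apply the initial conditions: q(0) = 3/40 + C1 = -5 and q'(0) = 3/8 - C1 + 2*C2 = 5. Solving gives C1 = -203/40, C2 = -9/40.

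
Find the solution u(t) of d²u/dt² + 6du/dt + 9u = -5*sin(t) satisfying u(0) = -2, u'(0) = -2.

u = -23*exp(-3*t)/10 - 2*sin(t)/5 + 3*cos(t)/10 - 17*t*exp(-3*t)/2

Characteristic equation r² + 6r + 9 = 0 has discriminant (6)² - 4·(9) = 0, so r = -3 is a repeated root.
Hence u_h = (C1 + C2*t)*exp(-3*t).
Try u_p = A*cos(t) + B*sin(t). Substituting and equating the coefficients of cos(t) and sin(t) gives A = 3/10, B = -2/5, so u_p = -2*sin(t)/5 + 3*cos(t)/10.
General solution: u = -2*sin(t)/5 + 3*cos(t)/10 + C1*exp(-3*t) + C2*t*exp(-3*t).
Apply the initial conditions: u(0) = 3/10 + C1 = -2 and u'(0) = -2/5 + C2 - 3*C1 = -2. Solving gives C1 = -23/10, C2 = -17/2.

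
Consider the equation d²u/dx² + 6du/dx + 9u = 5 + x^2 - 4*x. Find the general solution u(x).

u = 25/27 - 16*x/27 + x**2/9 + C1*exp(-3*x) + C2*x*exp(-3*x)

Characteristic equation r² + 6r + 9 = 0 has discriminant (6)² - 4·(9) = 0, so r = -3 is a repeated root.
Hence u_h = (C1 + C2*x)*exp(-3*x).
For the particular solution try u_p = A0 + A1*x + A2*x^2. Substituting and matching coefficients of each power of x gives A0 = 25/27, A1 = -16/27, A2 = 1/9, so u_p = 25/27 - 16*x/27 + x^2/9.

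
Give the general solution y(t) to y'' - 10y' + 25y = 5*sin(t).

Characteristic equation r² - 10r + 25 = 0 has discriminant (-10)² - 4·(25) = 0, so r = 5 is a repeated root.
Hence y_h = (C1 + C2*t)*exp(5*t).
Try y_p = A*cos(t) + B*sin(t). Substituting and equating the coefficients of cos(t) and sin(t) gives A = 25/338, B = 30/169, so y_p = 25*cos(t)/338 + 30*sin(t)/169.

y = 25*cos(t)/338 + 30*sin(t)/169 + C1*exp(5*t) + C2*t*exp(5*t)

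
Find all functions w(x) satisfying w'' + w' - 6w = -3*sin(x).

Characteristic equation r² + r - 6 = 0 factors as (r + 3)(r - 2) = 0, so r = -3, 2.
Hence w_h = C1*exp(-3*x) + C2*exp(2*x).
Try w_p = A*cos(x) + B*sin(x). Substituting and equating the coefficients of cos(x) and sin(x) gives A = 3/50, B = 21/50, so w_p = 3*cos(x)/50 + 21*sin(x)/50.

w = 3*cos(x)/50 + 21*sin(x)/50 + C1*exp(-3*x) + C2*exp(2*x)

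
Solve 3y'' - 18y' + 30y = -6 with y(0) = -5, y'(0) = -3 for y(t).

y = -1/5 - 24*cos(t)*exp(3*t)/5 + 57*exp(3*t)*sin(t)/5

Divide through by 3: y'' - 6y' + 10y = -2.
Characteristic equation r² - 6r + 10 = 0 has discriminant (-6)² - 4·(10) = -4 < 0, so r = 3 ± i.
Hence y_h = C1*cos(t)*exp(3*t) + C2*exp(3*t)*sin(t).
For the particular solution try y_p = A0. Substituting and matching coefficients of each power of t gives A0 = -1/5, so y_p = -1/5.
General solution: y = -1/5 + C1*cos(t)*exp(3*t) + C2*exp(3*t)*sin(t).
Apply the initial conditions: y(0) = -1/5 + C1 = -5 and y'(0) = C2 + 3*C1 = -3. Solving gives C1 = -24/5, C2 = 57/5.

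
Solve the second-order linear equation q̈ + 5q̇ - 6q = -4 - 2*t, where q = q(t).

q = 17/18 + t/3 + C1*exp(t) + C2*exp(-6*t)

Characteristic equation r² + 5r - 6 = 0 factors as (r - 1)(r + 6) = 0, so r = 1, -6.
Hence q_h = C1*exp(t) + C2*exp(-6*t).
For the particular solution try q_p = A0 + A1*t. Substituting and matching coefficients of each power of t gives A0 = 17/18, A1 = 1/3, so q_p = 17/18 + t/3.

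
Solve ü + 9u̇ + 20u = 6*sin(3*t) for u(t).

Characteristic equation r² + 9r + 20 = 0 factors as (r + 4)(r + 5) = 0, so r = -4, -5.
Hence u_h = C1*exp(-4*t) + C2*exp(-5*t).
Try u_p = A*cos(3*t) + B*sin(3*t). Substituting and equating the coefficients of cos(3t) and sin(3t) gives A = -81/425, B = 33/425, so u_p = -81*cos(3*t)/425 + 33*sin(3*t)/425.

u = -81*cos(3*t)/425 + 33*sin(3*t)/425 + C1*exp(-4*t) + C2*exp(-5*t)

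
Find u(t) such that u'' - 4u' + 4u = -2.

u = -1/2 + C1*exp(2*t) + C2*t*exp(2*t)

Characteristic equation r² - 4r + 4 = 0 has discriminant (-4)² - 4·(4) = 0, so r = 2 is a repeated root.
Hence u_h = (C1 + C2*t)*exp(2*t).
For the particular solution try u_p = A0. Substituting and matching coefficients of each power of t gives A0 = -1/2, so u_p = -1/2.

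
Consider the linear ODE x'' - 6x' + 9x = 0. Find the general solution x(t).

Characteristic equation r² - 6r + 9 = 0 has discriminant (-6)² - 4·(9) = 0, so r = 3 is a repeated root.
Hence x_h = (C1 + C2*t)*exp(3*t).

x = C1*exp(3*t) + C2*t*exp(3*t)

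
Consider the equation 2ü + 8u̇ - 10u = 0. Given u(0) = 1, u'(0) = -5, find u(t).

Divide through by 2: u'' + 4u' - 5u = 0.
Characteristic equation r² + 4r - 5 = 0 factors as (r - 1)(r + 5) = 0, so r = 1, -5.
Hence u_h = C1*exp(t) + C2*exp(-5*t).
Apply the initial conditions: u(0) = C1 + C2 = 1 and u'(0) = C1 - 5*C2 = -5. Solving gives C1 = 0, C2 = 1.

u = exp(-5*t)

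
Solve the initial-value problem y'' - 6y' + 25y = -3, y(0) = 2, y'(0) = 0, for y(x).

y = -3/25 - 159*exp(3*x)*sin(4*x)/100 + 53*cos(4*x)*exp(3*x)/25

Characteristic equation r² - 6r + 25 = 0 has discriminant (-6)² - 4·(25) = -64 < 0, so r = 3 ± 4i.
Hence y_h = C1*cos(4*x)*exp(3*x) + C2*exp(3*x)*sin(4*x).
For the particular solution try y_p = A0. Substituting and matching coefficients of each power of x gives A0 = -3/25, so y_p = -3/25.
General solution: y = -3/25 + C1*cos(4*x)*exp(3*x) + C2*exp(3*x)*sin(4*x).
Apply the initial conditions: y(0) = -3/25 + C1 = 2 and y'(0) = 3*C1 + 4*C2 = 0. Solving gives C1 = 53/25, C2 = -159/100.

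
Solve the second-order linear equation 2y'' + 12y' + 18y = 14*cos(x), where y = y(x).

Divide through by 2: y'' + 6y' + 9y = 7*cos(x).
Characteristic equation r² + 6r + 9 = 0 has discriminant (6)² - 4·(9) = 0, so r = -3 is a repeated root.
Hence y_h = (C1 + C2*x)*exp(-3*x).
Try y_p = A*cos(x) + B*sin(x). Substituting and equating the coefficients of cos(x) and sin(x) gives A = 14/25, B = 21/50, so y_p = 14*cos(x)/25 + 21*sin(x)/50.

y = 14*cos(x)/25 + 21*sin(x)/50 + C1*exp(-3*x) + C2*x*exp(-3*x)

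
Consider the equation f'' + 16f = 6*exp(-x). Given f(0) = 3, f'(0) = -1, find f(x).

Characteristic equation r² + 16 = 0 has discriminant (0)² - 4·(16) = -64 < 0, so r = ± 4i.
Hence f_h = C1*cos(4*x) + C2*sin(4*x).
Try f_p = A*exp(-x). Substituting into the equation and dividing by exp(-x) gives A = 6/17, so f_p = 6*exp(-x)/17.
General solution: f = 6*exp(-x)/17 + C1*cos(4*x) + C2*sin(4*x).
Apply the initial conditions: f(0) = 6/17 + C1 = 3 and f'(0) = -6/17 + 4*C2 = -1. Solving gives C1 = 45/17, C2 = -11/68.

f = -11*sin(4*x)/68 + 6*exp(-x)/17 + 45*cos(4*x)/17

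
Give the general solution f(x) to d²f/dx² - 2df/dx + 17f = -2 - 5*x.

f = -44/289 - 5*x/17 + C1*cos(4*x)*exp(x) + C2*exp(x)*sin(4*x)

Characteristic equation r² - 2r + 17 = 0 has discriminant (-2)² - 4·(17) = -64 < 0, so r = 1 ± 4i.
Hence f_h = C1*cos(4*x)*exp(x) + C2*exp(x)*sin(4*x).
For the particular solution try f_p = A0 + A1*x. Substituting and matching coefficients of each power of x gives A0 = -44/289, A1 = -5/17, so f_p = -44/289 - 5*x/17.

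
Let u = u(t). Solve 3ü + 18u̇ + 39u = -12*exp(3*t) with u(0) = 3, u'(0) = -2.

Divide through by 3: u'' + 6u' + 13u = -4*exp(3*t).
Characteristic equation r² + 6r + 13 = 0 has discriminant (6)² - 4·(13) = -16 < 0, so r = -3 ± 2i.
Hence u_h = C1*cos(2*t)*exp(-3*t) + C2*exp(-3*t)*sin(2*t).
Try u_p = A*exp(3*t). Substituting into the equation and dividing by exp(3*t) gives A = -1/10, so u_p = -exp(3*t)/10.
General solution: u = -exp(3*t)/10 + C1*cos(2*t)*exp(-3*t) + C2*exp(-3*t)*sin(2*t).
Apply the initial conditions: u(0) = -1/10 + C1 = 3 and u'(0) = -3/10 - 3*C1 + 2*C2 = -2. Solving gives C1 = 31/10, C2 = 19/5.

u = -exp(3*t)/10 + 19*exp(-3*t)*sin(2*t)/5 + 31*cos(2*t)*exp(-3*t)/10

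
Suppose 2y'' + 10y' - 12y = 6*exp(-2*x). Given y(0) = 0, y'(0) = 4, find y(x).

y = -13*exp(-6*x)/28 - exp(-2*x)/4 + 5*exp(x)/7

Divide through by 2: y'' + 5y' - 6y = 3*exp(-2*x).
Characteristic equation r² + 5r - 6 = 0 factors as (r - 1)(r + 6) = 0, so r = 1, -6.
Hence y_h = C1*exp(x) + C2*exp(-6*x).
Try y_p = A*exp(-2*x). Substituting into the equation and dividing by exp(-2*x) gives A = -1/4, so y_p = -exp(-2*x)/4.
General solution: y = -exp(-2*x)/4 + C1*exp(x) + C2*exp(-6*x).
Apply the initial conditions: y(0) = -1/4 + C1 + C2 = 0 and y'(0) = 1/2 + C1 - 6*C2 = 4. Solving gives C1 = 5/7, C2 = -13/28.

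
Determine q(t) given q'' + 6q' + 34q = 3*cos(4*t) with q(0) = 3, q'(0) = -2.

q = 2*sin(4*t)/25 + 3*cos(4*t)/50 + 13*exp(-3*t)*sin(5*t)/10 + 147*cos(5*t)*exp(-3*t)/50

Characteristic equation r² + 6r + 34 = 0 has discriminant (6)² - 4·(34) = -100 < 0, so r = -3 ± 5i.
Hence q_h = C1*cos(5*t)*exp(-3*t) + C2*exp(-3*t)*sin(5*t).
Try q_p = A*cos(4*t) + B*sin(4*t). Substituting and equating the coefficients of cos(4t) and sin(4t) gives A = 3/50, B = 2/25, so q_p = 2*sin(4*t)/25 + 3*cos(4*t)/50.
General solution: q = 2*sin(4*t)/25 + 3*cos(4*t)/50 + C1*cos(5*t)*exp(-3*t) + C2*exp(-3*t)*sin(5*t).
Apply the initial conditions: q(0) = 3/50 + C1 = 3 and q'(0) = 8/25 - 3*C1 + 5*C2 = -2. Solving gives C1 = 147/50, C2 = 13/10.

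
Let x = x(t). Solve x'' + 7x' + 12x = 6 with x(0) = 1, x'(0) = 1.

Characteristic equation r² + 7r + 12 = 0 factors as (r + 3)(r + 4) = 0, so r = -3, -4.
Hence x_h = C1*exp(-3*t) + C2*exp(-4*t).
For the particular solution try x_p = A0. Substituting and matching coefficients of each power of t gives A0 = 1/2, so x_p = 1/2.
General solution: x = 1/2 + C1*exp(-3*t) + C2*exp(-4*t).
Apply the initial conditions: x(0) = 1/2 + C1 + C2 = 1 and x'(0) = -4*C2 - 3*C1 = 1. Solving gives C1 = 3, C2 = -5/2.

x = 1/2 + 3*exp(-3*t) - 5*exp(-4*t)/2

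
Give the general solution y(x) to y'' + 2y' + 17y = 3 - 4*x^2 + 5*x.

y = 801/4913 - 4*x**2/17 + 101*x/289 + C1*cos(4*x)*exp(-x) + C2*exp(-x)*sin(4*x)

Characteristic equation r² + 2r + 17 = 0 has discriminant (2)² - 4·(17) = -64 < 0, so r = -1 ± 4i.
Hence y_h = C1*cos(4*x)*exp(-x) + C2*exp(-x)*sin(4*x).
For the particular solution try y_p = A0 + A1*x + A2*x^2. Substituting and matching coefficients of each power of x gives A0 = 801/4913, A1 = 101/289, A2 = -4/17, so y_p = 801/4913 - 4*x^2/17 + 101*x/289.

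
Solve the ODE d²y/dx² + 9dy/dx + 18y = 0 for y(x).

y = C1*exp(-6*x) + C2*exp(-3*x)

Characteristic equation r² + 9r + 18 = 0 factors as (r + 6)(r + 3) = 0, so r = -6, -3.
Hence y_h = C1*exp(-6*x) + C2*exp(-3*x).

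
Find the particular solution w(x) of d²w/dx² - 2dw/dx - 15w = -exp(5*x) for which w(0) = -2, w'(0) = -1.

Characteristic equation r² - 2r - 15 = 0 factors as (r - 5)(r + 3) = 0, so r = 5, -3.
Hence w_h = C1*exp(5*x) + C2*exp(-3*x).
Since exp(5*x) solves the homogeneous equation (r = 5 is a root of multiplicity 1), multiply the trial by x. Try w_p = A*x*exp(5*x). Substituting into the equation and dividing by exp(5*x) gives A = -1/8, so w_p = -x*exp(5*x)/8.
General solution: w = C1*exp(5*x) + C2*exp(-3*x) - x*exp(5*x)/8.
Apply the initial conditions: w(0) = C1 + C2 = -2 and w'(0) = -1/8 - 3*C2 + 5*C1 = -1. Solving gives C1 = -55/64, C2 = -73/64.

w = -73*exp(-3*x)/64 - 55*exp(5*x)/64 - x*exp(5*x)/8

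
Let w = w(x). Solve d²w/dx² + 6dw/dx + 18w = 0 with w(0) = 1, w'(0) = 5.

w = cos(3*x)*exp(-3*x) + 8*exp(-3*x)*sin(3*x)/3

Characteristic equation r² + 6r + 18 = 0 has discriminant (6)² - 4·(18) = -36 < 0, so r = -3 ± 3i.
Hence w_h = C1*cos(3*x)*exp(-3*x) + C2*exp(-3*x)*sin(3*x).
Apply the initial conditions: w(0) = C1 = 1 and w'(0) = -3*C1 + 3*C2 = 5. Solving gives C1 = 1, C2 = 8/3.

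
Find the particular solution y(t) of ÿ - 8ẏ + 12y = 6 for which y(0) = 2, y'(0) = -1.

y = 1/2 - exp(6*t) + 5*exp(2*t)/2

Characteristic equation r² - 8r + 12 = 0 factors as (r - 2)(r - 6) = 0, so r = 2, 6.
Hence y_h = C1*exp(2*t) + C2*exp(6*t).
For the particular solution try y_p = A0. Substituting and matching coefficients of each power of t gives A0 = 1/2, so y_p = 1/2.
General solution: y = 1/2 + C1*exp(2*t) + C2*exp(6*t).
Apply the initial conditions: y(0) = 1/2 + C1 + C2 = 2 and y'(0) = 2*C1 + 6*C2 = -1. Solving gives C1 = 5/2, C2 = -1.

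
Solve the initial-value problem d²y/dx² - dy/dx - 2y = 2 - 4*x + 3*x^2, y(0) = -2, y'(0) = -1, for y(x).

Characteristic equation r² - r - 2 = 0 factors as (r + 1)(r - 2) = 0, so r = -1, 2.
Hence y_h = C1*exp(-x) + C2*exp(2*x).
For the particular solution try y_p = A0 + A1*x + A2*x^2. Substituting and matching coefficients of each power of x gives A0 = -17/4, A1 = 7/2, A2 = -3/2, so y_p = -17/4 - 3*x^2/2 + 7*x/2.
General solution: y = -17/4 - 3*x^2/2 + 7*x/2 + C1*exp(-x) + C2*exp(2*x).
Apply the initial conditions: y(0) = -17/4 + C1 + C2 = -2 and y'(0) = 7/2 - C1 + 2*C2 = -1. Solving gives C1 = 3, C2 = -3/4.

y = -17/4 + 3*exp(-x) - 3*x**2/2 - 3*exp(2*x)/4 + 7*x/2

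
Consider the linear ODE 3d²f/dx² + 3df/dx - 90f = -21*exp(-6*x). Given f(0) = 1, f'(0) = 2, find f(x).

Divide through by 3: f'' + f' - 30f = -7*exp(-6*x).
Characteristic equation r² + r - 30 = 0 factors as (r - 5)(r + 6) = 0, so r = 5, -6.
Hence f_h = C1*exp(5*x) + C2*exp(-6*x).
Since exp(-6*x) solves the homogeneous equation (r = -6 is a root of multiplicity 1), multiply the trial by x. Try f_p = A*x*exp(-6*x). Substituting into the equation and dividing by exp(-6*x) gives A = 7/11, so f_p = 7*x*exp(-6*x)/11.
General solution: f = C1*exp(5*x) + C2*exp(-6*x) + 7*x*exp(-6*x)/11.
Apply the initial conditions: f(0) = C1 + C2 = 1 and f'(0) = 7/11 - 6*C2 + 5*C1 = 2. Solving gives C1 = 81/121, C2 = 40/121.

f = 40*exp(-6*x)/121 + 81*exp(5*x)/121 + 7*x*exp(-6*x)/11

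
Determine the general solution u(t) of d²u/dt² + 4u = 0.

Characteristic equation r² + 4 = 0 has discriminant (0)² - 4·(4) = -16 < 0, so r = ± 2i.
Hence u_h = C1*cos(2*t) + C2*sin(2*t).

u = C1*cos(2*t) + C2*sin(2*t)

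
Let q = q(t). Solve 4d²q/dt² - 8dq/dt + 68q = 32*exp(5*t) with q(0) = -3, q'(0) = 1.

q = exp(5*t)/4 - 13*cos(4*t)*exp(t)/4 + 3*exp(t)*sin(4*t)/4

Divide through by 4: q'' - 2q' + 17q = 8*exp(5*t).
Characteristic equation r² - 2r + 17 = 0 has discriminant (-2)² - 4·(17) = -64 < 0, so r = 1 ± 4i.
Hence q_h = C1*cos(4*t)*exp(t) + C2*exp(t)*sin(4*t).
Try q_p = A*exp(5*t). Substituting into the equation and dividing by exp(5*t) gives A = 1/4, so q_p = exp(5*t)/4.
General solution: q = exp(5*t)/4 + C1*cos(4*t)*exp(t) + C2*exp(t)*sin(4*t).
Apply the initial conditions: q(0) = 1/4 + C1 = -3 and q'(0) = 5/4 + C1 + 4*C2 = 1. Solving gives C1 = -13/4, C2 = 3/4.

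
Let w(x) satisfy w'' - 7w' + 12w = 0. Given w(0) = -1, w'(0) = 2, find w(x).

w = -6*exp(3*x) + 5*exp(4*x)

Characteristic equation r² - 7r + 12 = 0 factors as (r - 4)(r - 3) = 0, so r = 4, 3.
Hence w_h = C1*exp(4*x) + C2*exp(3*x).
Apply the initial conditions: w(0) = C1 + C2 = -1 and w'(0) = 3*C2 + 4*C1 = 2. Solving gives C1 = 5, C2 = -6.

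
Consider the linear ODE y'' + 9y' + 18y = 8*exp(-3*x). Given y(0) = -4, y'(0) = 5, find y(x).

y = -65*exp(-3*x)/9 + 29*exp(-6*x)/9 + 8*x*exp(-3*x)/3

Characteristic equation r² + 9r + 18 = 0 factors as (r + 6)(r + 3) = 0, so r = -6, -3.
Hence y_h = C1*exp(-6*x) + C2*exp(-3*x).
Since exp(-3*x) solves the homogeneous equation (r = -3 is a root of multiplicity 1), multiply the trial by x. Try y_p = A*x*exp(-3*x). Substituting into the equation and dividing by exp(-3*x) gives A = 8/3, so y_p = 8*x*exp(-3*x)/3.
General solution: y = C1*exp(-6*x) + C2*exp(-3*x) + 8*x*exp(-3*x)/3.
Apply the initial conditions: y(0) = C1 + C2 = -4 and y'(0) = 8/3 - 6*C1 - 3*C2 = 5. Solving gives C1 = 29/9, C2 = -65/9.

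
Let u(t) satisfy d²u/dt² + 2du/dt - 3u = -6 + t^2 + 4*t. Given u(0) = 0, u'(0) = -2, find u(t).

Characteristic equation r² + 2r - 3 = 0 factors as (r - 1)(r + 3) = 0, so r = 1, -3.
Hence u_h = C1*exp(t) + C2*exp(-3*t).
For the particular solution try u_p = A0 + A1*t + A2*t^2. Substituting and matching coefficients of each power of t gives A0 = 16/27, A1 = -16/9, A2 = -1/3, so u_p = 16/27 - 16*t/9 - t^2/3.
General solution: u = 16/27 - 16*t/9 - t^2/3 + C1*exp(t) + C2*exp(-3*t).
Apply the initial conditions: u(0) = 16/27 + C1 + C2 = 0 and u'(0) = -16/9 + C1 - 3*C2 = -2. Solving gives C1 = -1/2, C2 = -5/54.

u = 16/27 - 16*t/9 - 5*exp(-3*t)/54 - exp(t)/2 - t**2/3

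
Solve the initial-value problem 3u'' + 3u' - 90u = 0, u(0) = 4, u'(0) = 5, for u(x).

Divide through by 3: u'' + u' - 30u = 0.
Characteristic equation r² + r - 30 = 0 factors as (r - 5)(r + 6) = 0, so r = 5, -6.
Hence u_h = C1*exp(5*x) + C2*exp(-6*x).
Apply the initial conditions: u(0) = C1 + C2 = 4 and u'(0) = -6*C2 + 5*C1 = 5. Solving gives C1 = 29/11, C2 = 15/11.

u = 15*exp(-6*x)/11 + 29*exp(5*x)/11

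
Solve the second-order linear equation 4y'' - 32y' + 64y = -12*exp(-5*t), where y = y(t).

Divide through by 4: y'' - 8y' + 16y = -3*exp(-5*t).
Characteristic equation r² - 8r + 16 = 0 has discriminant (-8)² - 4·(16) = 0, so r = 4 is a repeated root.
Hence y_h = (C1 + C2*t)*exp(4*t).
Try y_p = A*exp(-5*t). Substituting into the equation and dividing by exp(-5*t) gives A = -1/27, so y_p = -exp(-5*t)/27.

y = -exp(-5*t)/27 + C1*exp(4*t) + C2*t*exp(4*t)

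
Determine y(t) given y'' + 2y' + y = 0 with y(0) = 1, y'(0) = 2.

Characteristic equation r² + 2r + 1 = 0 has discriminant (2)² - 4·(1) = 0, so r = -1 is a repeated root.
Hence y_h = (C1 + C2*t)*exp(-t).
Apply the initial conditions: y(0) = C1 = 1 and y'(0) = C2 - C1 = 2. Solving gives C1 = 1, C2 = 3.

y = 3*t*exp(-t) + exp(-t)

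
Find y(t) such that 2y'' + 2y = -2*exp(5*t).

y = -exp(5*t)/26 + C1*cos(t) + C2*sin(t)

Divide through by 2: y'' + y = -exp(5*t).
Characteristic equation r² + 1 = 0 has discriminant (0)² - 4·(1) = -4 < 0, so r = ± i.
Hence y_h = C1*cos(t) + C2*sin(t).
Try y_p = A*exp(5*t). Substituting into the equation and dividing by exp(5*t) gives A = -1/26, so y_p = -exp(5*t)/26.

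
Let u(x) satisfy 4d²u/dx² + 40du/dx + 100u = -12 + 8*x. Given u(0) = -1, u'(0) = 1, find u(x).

Divide through by 4: u'' + 10u' + 25u = -3 + 2*x.
Characteristic equation r² + 10r + 25 = 0 has discriminant (10)² - 4·(25) = 0, so r = -5 is a repeated root.
Hence u_h = (C1 + C2*x)*exp(-5*x).
For the particular solution try u_p = A0 + A1*x. Substituting and matching coefficients of each power of x gives A0 = -19/125, A1 = 2/25, so u_p = -19/125 + 2*x/25.
General solution: u = -19/125 + 2*x/25 + C1*exp(-5*x) + C2*x*exp(-5*x).
Apply the initial conditions: u(0) = -19/125 + C1 = -1 and u'(0) = 2/25 + C2 - 5*C1 = 1. Solving gives C1 = -106/125, C2 = -83/25.

u = -19/125 - 106*exp(-5*x)/125 + 2*x/25 - 83*x*exp(-5*x)/25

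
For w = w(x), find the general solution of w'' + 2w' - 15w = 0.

Characteristic equation r² + 2r - 15 = 0 factors as (r + 5)(r - 3) = 0, so r = -5, 3.
Hence w_h = C1*exp(-5*x) + C2*exp(3*x).

w = C1*exp(-5*x) + C2*exp(3*x)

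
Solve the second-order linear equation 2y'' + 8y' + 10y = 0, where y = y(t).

y = C1*cos(t)*exp(-2*t) + C2*exp(-2*t)*sin(t)

Divide through by 2: y'' + 4y' + 5y = 0.
Characteristic equation r² + 4r + 5 = 0 has discriminant (4)² - 4·(5) = -4 < 0, so r = -2 ± i.
Hence y_h = C1*cos(t)*exp(-2*t) + C2*exp(-2*t)*sin(t).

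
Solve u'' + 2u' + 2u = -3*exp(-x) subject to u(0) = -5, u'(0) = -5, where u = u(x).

u = -3*exp(-x) - 10*exp(-x)*sin(x) - 2*cos(x)*exp(-x)

Characteristic equation r² + 2r + 2 = 0 has discriminant (2)² - 4·(2) = -4 < 0, so r = -1 ± i.
Hence u_h = C1*cos(x)*exp(-x) + C2*exp(-x)*sin(x).
Try u_p = A*exp(-x). Substituting into the equation and dividing by exp(-x) gives A = -3, so u_p = -3*exp(-x).
General solution: u = -3*exp(-x) + C1*cos(x)*exp(-x) + C2*exp(-x)*sin(x).
Apply the initial conditions: u(0) = -3 + C1 = -5 and u'(0) = 3 + C2 - C1 = -5. Solving gives C1 = -2, C2 = -10.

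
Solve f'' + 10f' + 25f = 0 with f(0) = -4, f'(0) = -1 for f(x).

Characteristic equation r² + 10r + 25 = 0 has discriminant (10)² - 4·(25) = 0, so r = -5 is a repeated root.
Hence f_h = (C1 + C2*x)*exp(-5*x).
Apply the initial conditions: f(0) = C1 = -4 and f'(0) = C2 - 5*C1 = -1. Solving gives C1 = -4, C2 = -21.

f = -4*exp(-5*x) - 21*x*exp(-5*x)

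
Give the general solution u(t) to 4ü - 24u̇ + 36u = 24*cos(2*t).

Divide through by 4: u'' - 6u' + 9u = 6*cos(2*t).
Characteristic equation r² - 6r + 9 = 0 has discriminant (-6)² - 4·(9) = 0, so r = 3 is a repeated root.
Hence u_h = (C1 + C2*t)*exp(3*t).
Try u_p = A*cos(2*t) + B*sin(2*t). Substituting and equating the coefficients of cos(2t) and sin(2t) gives A = 30/169, B = -72/169, so u_p = -72*sin(2*t)/169 + 30*cos(2*t)/169.

u = -72*sin(2*t)/169 + 30*cos(2*t)/169 + C1*exp(3*t) + C2*t*exp(3*t)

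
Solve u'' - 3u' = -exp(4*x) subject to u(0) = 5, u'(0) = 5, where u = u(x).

u = 13/4 + 2*exp(3*x) - exp(4*x)/4

Characteristic equation r² - 3r = 0 factors as (r - 3)r = 0, so r = 3, 0.
Hence u_h = C1*exp(3*x) + C2.
Try u_p = A*exp(4*x). Substituting into the equation and dividing by exp(4*x) gives A = -1/4, so u_p = -exp(4*x)/4.
General solution: u = C2 - exp(4*x)/4 + C1*exp(3*x).
Apply the initial conditions: u(0) = -1/4 + C1 + C2 = 5 and u'(0) = -1 + 3*C1 = 5. Solving gives C1 = 2, C2 = 13/4.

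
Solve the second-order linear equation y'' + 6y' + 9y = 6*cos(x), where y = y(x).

y = 9*sin(x)/25 + 12*cos(x)/25 + C1*exp(-3*x) + C2*x*exp(-3*x)

Characteristic equation r² + 6r + 9 = 0 has discriminant (6)² - 4·(9) = 0, so r = -3 is a repeated root.
Hence y_h = (C1 + C2*x)*exp(-3*x).
Try y_p = A*cos(x) + B*sin(x). Substituting and equating the coefficients of cos(x) and sin(x) gives A = 12/25, B = 9/25, so y_p = 9*sin(x)/25 + 12*cos(x)/25.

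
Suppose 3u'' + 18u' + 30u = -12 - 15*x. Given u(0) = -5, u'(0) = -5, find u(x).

u = -1/10 - x/2 - 96*exp(-3*x)*sin(x)/5 - 49*cos(x)*exp(-3*x)/10

Divide through by 3: u'' + 6u' + 10u = -4 - 5*x.
Characteristic equation r² + 6r + 10 = 0 has discriminant (6)² - 4·(10) = -4 < 0, so r = -3 ± i.
Hence u_h = C1*cos(x)*exp(-3*x) + C2*exp(-3*x)*sin(x).
For the particular solution try u_p = A0 + A1*x. Substituting and matching coefficients of each power of x gives A0 = -1/10, A1 = -1/2, so u_p = -1/10 - x/2.
General solution: u = -1/10 - x/2 + C1*cos(x)*exp(-3*x) + C2*exp(-3*x)*sin(x).
Apply the initial conditions: u(0) = -1/10 + C1 = -5 and u'(0) = -1/2 + C2 - 3*C1 = -5. Solving gives C1 = -49/10, C2 = -96/5.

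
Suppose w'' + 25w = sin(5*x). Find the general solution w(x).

Characteristic equation r² + 25 = 0 has discriminant (0)² - 4·(25) = -100 < 0, so r = ± 5i.
Hence w_h = C1*cos(5*x) + C2*sin(5*x).
Since ±5i are characteristic roots, multiply the trial by x. Try w_p = x*(A*cos(5*x) + B*sin(5*x)). Substituting and equating the coefficients of cos(5x) and sin(5x) gives A = -1/10, B = 0, so w_p = -x*cos(5*x)/10.

w = C1*cos(5*x) + C2*sin(5*x) - x*cos(5*x)/10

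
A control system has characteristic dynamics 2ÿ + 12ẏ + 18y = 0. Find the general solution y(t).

Divide through by 2: y'' + 6y' + 9y = 0.
Characteristic equation r² + 6r + 9 = 0 has discriminant (6)² - 4·(9) = 0, so r = -3 is a repeated root.
Hence y_h = (C1 + C2*t)*exp(-3*t).

y = C1*exp(-3*t) + C2*t*exp(-3*t)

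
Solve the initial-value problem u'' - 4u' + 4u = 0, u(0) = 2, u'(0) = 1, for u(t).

u = 2*exp(2*t) - 3*t*exp(2*t)

Characteristic equation r² - 4r + 4 = 0 has discriminant (-4)² - 4·(4) = 0, so r = 2 is a repeated root.
Hence u_h = (C1 + C2*t)*exp(2*t).
Apply the initial conditions: u(0) = C1 = 2 and u'(0) = C2 + 2*C1 = 1. Solving gives C1 = 2, C2 = -3.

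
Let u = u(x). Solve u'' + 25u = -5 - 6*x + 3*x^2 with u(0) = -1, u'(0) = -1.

u = -131/625 - 494*cos(5*x)/625 - 19*sin(5*x)/125 - 6*x/25 + 3*x**2/25

Characteristic equation r² + 25 = 0 has discriminant (0)² - 4·(25) = -100 < 0, so r = ± 5i.
Hence u_h = C1*cos(5*x) + C2*sin(5*x).
For the particular solution try u_p = A0 + A1*x + A2*x^2. Substituting and matching coefficients of each power of x gives A0 = -131/625, A1 = -6/25, A2 = 3/25, so u_p = -131/625 - 6*x/25 + 3*x^2/25.
General solution: u = -131/625 - 6*x/25 + 3*x^2/25 + C1*cos(5*x) + C2*sin(5*x).
Apply the initial conditions: u(0) = -131/625 + C1 = -1 and u'(0) = -6/25 + 5*C2 = -1. Solving gives C1 = -494/625, C2 = -19/125.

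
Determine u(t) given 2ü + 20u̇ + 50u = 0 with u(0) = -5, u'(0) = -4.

u = -5*exp(-5*t) - 29*t*exp(-5*t)

Divide through by 2: u'' + 10u' + 25u = 0.
Characteristic equation r² + 10r + 25 = 0 has discriminant (10)² - 4·(25) = 0, so r = -5 is a repeated root.
Hence u_h = (C1 + C2*t)*exp(-5*t).
Apply the initial conditions: u(0) = C1 = -5 and u'(0) = C2 - 5*C1 = -4. Solving gives C1 = -5, C2 = -29.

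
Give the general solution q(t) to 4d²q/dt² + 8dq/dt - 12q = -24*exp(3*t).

q = -exp(3*t)/2 + C1*exp(t) + C2*exp(-3*t)

Divide through by 4: q'' + 2q' - 3q = -6*exp(3*t).
Characteristic equation r² + 2r - 3 = 0 factors as (r - 1)(r + 3) = 0, so r = 1, -3.
Hence q_h = C1*exp(t) + C2*exp(-3*t).
Try q_p = A*exp(3*t). Substituting into the equation and dividing by exp(3*t) gives A = -1/2, so q_p = -exp(3*t)/2.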